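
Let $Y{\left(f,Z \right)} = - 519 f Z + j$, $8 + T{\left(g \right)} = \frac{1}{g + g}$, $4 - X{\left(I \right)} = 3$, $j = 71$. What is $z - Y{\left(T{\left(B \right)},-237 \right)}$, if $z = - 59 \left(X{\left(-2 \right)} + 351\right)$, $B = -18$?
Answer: $\frac{3866407}{4} \approx 9.666 \cdot 10^{5}$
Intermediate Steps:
$X{\left(I \right)} = 1$ ($X{\left(I \right)} = 4 - 3 = 1$)
$T{\left(g \right)} = -8 + \frac{1}{2 g}$ ($T{\left(g \right)} = -8 + \frac{1}{g + g} = -8 + \frac{1}{2 g}$)
$Y{\left(f,Z \right)} = 71 - 519 Z f$ ($Y{\left(f,Z \right)} = - 519 f Z + 71 = - 519 Z f + 71 = 71 - 519 Z f$)
$z = -20768$ ($z = - 59 \left(1 + 351\right) = \left(-59\right) 352 = -20768$)
$z - Y{\left(T{\left(B \right)},-237 \right)} = -20768 - \left(71 - - 123003 \left(-8 + \frac{1}{2 \left(-18\right)}\right)\right) = -20768 - \left(71 - - 123003 \left(-8 + \frac{1}{2} \left(- \frac{1}{18}\right)\right)\right) = -20768 - \left(71 - - 123003 \left(-8 - \frac{1}{36}\right)\right) = -20768 - \left(71 - \left(-123003\right) \left(- \frac{289}{36}\right)\right) = -20768 - \left(71 - \frac{3949763}{4}\right) = -20768 - - \frac{3949479}{4} = -20768 + \frac{3949479}{4} = \frac{3866407}{4}$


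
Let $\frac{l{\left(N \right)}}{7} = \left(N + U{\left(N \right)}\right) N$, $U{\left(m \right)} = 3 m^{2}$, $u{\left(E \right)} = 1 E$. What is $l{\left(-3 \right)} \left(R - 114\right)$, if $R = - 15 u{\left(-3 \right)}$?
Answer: $34776$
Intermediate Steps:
$u{\left(E \right)} = E$
$R = 45$ ($R = \left(-15\right) \left(-3\right) = 45$)
$l{\left(N \right)} = 7 N \left(N + 3 N^{2}\right)$ ($l{\left(N \right)} = 7 \left(N + 3 N^{2}\right) N = 7 N \left(N + 3 N^{2}\right)$)
$l{\left(-3 \right)} \left(R - 114\right) = \left(-3\right)^{2} \left(7 + 21 \left(-3\right)\right) \left(45 - 114\right) = 9 \left(7 - 63\right) \left(-69\right) = 9 \left(-56\right) \left(-69\right) = \left(-504\right) \left(-69\right) = 34776$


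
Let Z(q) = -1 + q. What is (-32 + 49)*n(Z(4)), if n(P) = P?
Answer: 51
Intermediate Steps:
(-32 + 49)*n(Z(4)) = (-32 + 49)*(-1 + 4) = 17*3 = 51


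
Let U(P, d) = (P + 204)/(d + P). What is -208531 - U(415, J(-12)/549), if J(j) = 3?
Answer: -15837208603/75946 ≈ -2.0853e+5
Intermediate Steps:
U(P, d) = (204 + P)/(P + d)
-208531 - U(415, J(-12)/549) = -208531 - (204 + 415)/(415 + 3/549) = -208531 - 619/(415 + 3*(1/549)) = -208531 - 619/(415 + 1/183) = -208531 - 619/75946/183 = -208531 - 183*619/75946 = -208531 - 1*113277/75946 = -208531 - 113277/75946 = -15837208603/75946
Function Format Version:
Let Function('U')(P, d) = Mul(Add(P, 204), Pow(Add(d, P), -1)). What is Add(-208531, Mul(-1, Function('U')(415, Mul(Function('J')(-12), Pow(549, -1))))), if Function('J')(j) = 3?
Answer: Rational(-15837208603, 75946) ≈ -2.0853e+5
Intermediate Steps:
Function('U')(P, d) = Mul(Pow(Add(P, d), -1), Add(204, P)) (Function('U')(P, d) = Mul(Add(204, P), Pow(Add(P, d), -1)) = Mul(Pow(Add(P, d), -1), Add(204, P)))
Add(-208531, Mul(-1, Function('U')(415, Mul(Function('J')(-12), Pow(549, -1))))) = Add(-208531, Mul(-1, Mul(Pow(Add(415, Mul(3, Pow(549, -1))), -1), Add(204, 415)))) = Add(-208531, Mul(-1, Mul(Pow(Add(415, Mul(3, Rational(1, 549))), -1), 619))) = Add(-208531, Mul(-1, Mul(Pow(Add(415, Rational(1, 183)), -1), 619))) = Add(-208531, Mul(-1, Mul(Pow(Rational(75946, 183), -1), 619))) = Add(-208531, Mul(-1, Mul(Rational(183, 75946), 619))) = Add(-208531, Mul(-1, Rational(113277, 75946))) = Add(-208531, Rational(-113277, 75946)) = Rational(-15837208603, 75946)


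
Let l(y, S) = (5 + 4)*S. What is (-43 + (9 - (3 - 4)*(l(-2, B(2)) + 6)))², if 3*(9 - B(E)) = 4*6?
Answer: 361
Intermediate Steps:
B(E) = 1 (B(E) = 9 - 4*6/3 = 9 - ⅓*24 = 9 - 8 = 1)
l(y, S) = 9*S
(-43 + (9 - (3 - 4)*(l(-2, B(2)) + 6)))² = (-43 + (9 - (3 - 4)*(9*1 + 6)))² = (-43 + (9 - (-1)*(9 + 6)))² = (-43 + (9 - (-1)*15))² = (-43 + (9 - 1*(-15)))² = (-43 + (9 + 15))² = (-43 + 24)² = (-19)² = 361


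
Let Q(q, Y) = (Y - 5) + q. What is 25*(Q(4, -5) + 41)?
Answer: 875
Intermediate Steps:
Q(q, Y) = -5 + Y + q (Q(q, Y) = (-5 + Y) + q = -5 + Y + q)
25*(Q(4, -5) + 41) = 25*((-5 - 5 + 4) + 41) = 25*(-6 + 41) = 25*35 = 875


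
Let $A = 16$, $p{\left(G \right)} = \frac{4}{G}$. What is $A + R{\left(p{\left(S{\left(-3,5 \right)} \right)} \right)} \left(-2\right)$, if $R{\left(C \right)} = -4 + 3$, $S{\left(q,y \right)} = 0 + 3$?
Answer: $18$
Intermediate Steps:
$S{\left(q,y \right)} = 3$
$R{\left(C \right)} = -1$
$A + R{\left(p{\left(S{\left(-3,5 \right)} \right)} \right)} \left(-2\right) = 16 - -2 = 16 + 2 = 18$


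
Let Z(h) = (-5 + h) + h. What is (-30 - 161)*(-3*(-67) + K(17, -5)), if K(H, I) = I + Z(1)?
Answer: -36863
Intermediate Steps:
Z(h) = -5 + 2*h
K(H, I) = -3 + I (K(H, I) = I + (-5 + 2*1) = I + (-5 + 2) = I - 3 = -3 + I)
(-30 - 161)*(-3*(-67) + K(17, -5)) = (-30 - 161)*(-3*(-67) + (-3 - 5)) = -191*(201 - 8) = -191*193 = -36863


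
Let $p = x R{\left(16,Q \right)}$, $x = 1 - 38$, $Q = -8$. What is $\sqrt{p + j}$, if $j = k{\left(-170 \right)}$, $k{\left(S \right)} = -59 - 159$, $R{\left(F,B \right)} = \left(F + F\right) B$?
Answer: $\sqrt{9254} \approx 96.198$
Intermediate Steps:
$R{\left(F,B \right)} = 2 B F$ ($R{\left(F,B \right)} = 2 F B = 2 B F$)
$x = -37$ ($x = 1 - 38 = -37$)
$k{\left(S \right)} = -218$
$j = -218$
$p = 9472$ ($p = - 37 \cdot 2 \left(-8\right) 16 = \left(-37\right) \left(-256\right) = 9472$)
$\sqrt{p + j} = \sqrt{9472 - 218} = \sqrt{9254}$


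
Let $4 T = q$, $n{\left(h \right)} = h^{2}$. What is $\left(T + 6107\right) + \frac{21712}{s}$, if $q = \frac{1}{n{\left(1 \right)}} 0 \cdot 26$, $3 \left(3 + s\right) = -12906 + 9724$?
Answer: $\frac{19422301}{3191} \approx 6086.6$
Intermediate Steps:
$s = - \frac{3191}{3}$ ($s = -3 + \frac{-12906 + 9724}{3} = -3 + \frac{1}{3} \left(-3182\right) = -3 - \frac{3182}{3} = - \frac{3191}{3} \approx -1063.7$)
$q = 0$ ($q = \frac{1}{1^{2}} \cdot 0 \cdot 26 = 1^{-1} \cdot 0 \cdot 26 = 1 \cdot 0 \cdot 26 = 0 \cdot 26 = 0$)
$T = 0$ ($T = \frac{1}{4} \cdot 0 = 0$)
$\left(T + 6107\right) + \frac{21712}{s} = \left(0 + 6107\right) + \frac{21712}{- \frac{3191}{3}} = 6107 + 21712 \left(- \frac{3}{3191}\right) = 6107 - \frac{65136}{3191} = \frac{19422301}{3191}$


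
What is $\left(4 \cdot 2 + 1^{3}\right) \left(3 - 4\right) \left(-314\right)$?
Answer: $2826$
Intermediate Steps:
$\left(4 \cdot 2 + 1^{3}\right) \left(3 - 4\right) \left(-314\right) = \left(8 + 1\right) \left(-1\right) \left(-314\right) = 9 \left(-1\right) \left(-314\right) = \left(-9\right) \left(-314\right) = 2826$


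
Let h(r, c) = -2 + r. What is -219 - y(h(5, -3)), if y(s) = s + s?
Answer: -225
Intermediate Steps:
y(s) = 2*s
-219 - y(h(5, -3)) = -219 - 2*(-2 + 5) = -219 - 2*3 = -219 - 1*6 = -219 - 6 = -225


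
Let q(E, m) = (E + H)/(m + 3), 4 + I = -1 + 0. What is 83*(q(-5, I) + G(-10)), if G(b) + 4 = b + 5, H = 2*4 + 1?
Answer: -913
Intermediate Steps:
H = 9 (H = 8 + 1 = 9)
I = -5 (I = -4 + (-1 + 0) = -4 - 1 = -5)
q(E, m) = (9 + E)/(3 + m) (q(E, m) = (E + 9)/(m + 3) = (9 + E)/(3 + m))
G(b) = 1 + b (G(b) = -4 + (b + 5) = -4 + (5 + b) = 1 + b)
83*(q(-5, I) + G(-10)) = 83*((9 - 5)/(3 - 5) + (1 - 10)) = 83*(4/(-2) - 9) = 83*(-1/2*4 - 9) = 83*(-2 - 9) = 83*(-11) = -913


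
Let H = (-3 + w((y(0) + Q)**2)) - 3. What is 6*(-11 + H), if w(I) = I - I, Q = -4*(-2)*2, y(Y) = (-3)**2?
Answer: -102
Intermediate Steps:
y(Y) = 9
Q = 16 (Q = 8*2 = 16)
w(I) = 0
H = -6 (H = (-3 + 0) - 3 = -3 - 3 = -6)
6*(-11 + H) = 6*(-11 - 6) = 6*(-17) = -102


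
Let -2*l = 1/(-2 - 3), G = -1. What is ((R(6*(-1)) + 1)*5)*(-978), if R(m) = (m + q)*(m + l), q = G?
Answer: -206847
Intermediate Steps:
l = ⅒ (l = -1/(2*(-2 - 3)) = -½/(-5) = -½*(-⅕) = ⅒ ≈ 0.10000)
q = -1
R(m) = (-1 + m)*(⅒ + m) (R(m) = (m - 1)*(m + ⅒) = (-1 + m)*(⅒ + m))
((R(6*(-1)) + 1)*5)*(-978) = (((-⅒ + (6*(-1))² - 27*(-1)/5) + 1)*5)*(-978) = (((-⅒ + (-6)² - 9/10*(-6)) + 1)*5)*(-978) = (((-⅒ + 36 + 27/5) + 1)*5)*(-978) = ((413/10 + 1)*5)*(-978) = ((423/10)*5)*(-978) = (423/2)*(-978) = -206847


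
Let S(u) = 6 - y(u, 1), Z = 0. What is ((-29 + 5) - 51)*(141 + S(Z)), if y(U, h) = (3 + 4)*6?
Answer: -7875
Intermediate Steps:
y(U, h) = 42 (y(U, h) = 7*6 = 42)
S(u) = -36 (S(u) = 6 - 1*42 = 6 - 42 = -36)
((-29 + 5) - 51)*(141 + S(Z)) = ((-29 + 5) - 51)*(141 - 36) = (-24 - 51)*105 = -75*105 = -7875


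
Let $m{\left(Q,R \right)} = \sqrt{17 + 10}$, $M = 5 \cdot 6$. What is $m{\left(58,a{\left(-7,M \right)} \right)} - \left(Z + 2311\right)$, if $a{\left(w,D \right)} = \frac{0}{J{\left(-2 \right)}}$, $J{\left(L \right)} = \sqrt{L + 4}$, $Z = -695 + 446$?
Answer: $-2062 + 3 \sqrt{3} \approx -2056.8$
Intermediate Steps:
$M = 30$
$Z = -249$
$J{\left(L \right)} = \sqrt{4 + L}$
$a{\left(w,D \right)} = 0$ ($a{\left(w,D \right)} = \frac{0}{\sqrt{4 - 2}} = \frac{0}{\sqrt{2}} = 0 \frac{\sqrt{2}}{2} = 0$)
$m{\left(Q,R \right)} = 3 \sqrt{3}$ ($m{\left(Q,R \right)} = \sqrt{27} = 3 \sqrt{3}$)
$m{\left(58,a{\left(-7,M \right)} \right)} - \left(Z + 2311\right) = 3 \sqrt{3} - \left(-249 + 2311\right) = 3 \sqrt{3} - 2062 = -2062 + 3 \sqrt{3}$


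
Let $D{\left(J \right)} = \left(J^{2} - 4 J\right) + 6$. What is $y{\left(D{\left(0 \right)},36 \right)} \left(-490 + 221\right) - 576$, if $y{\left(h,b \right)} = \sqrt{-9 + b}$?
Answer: $-576 - 807 \sqrt{3} \approx -1973.8$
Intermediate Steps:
$D{\left(J \right)} = 6 + J^{2} - 4 J$
$y{\left(D{\left(0 \right)},36 \right)} \left(-490 + 221\right) - 576 = \sqrt{-9 + 36} \left(-490 + 221\right) - 576 = \sqrt{27} \left(-269\right) - 576 = 3 \sqrt{3} \left(-269\right) - 576 = - 807 \sqrt{3} - 576 = -576 - 807 \sqrt{3}$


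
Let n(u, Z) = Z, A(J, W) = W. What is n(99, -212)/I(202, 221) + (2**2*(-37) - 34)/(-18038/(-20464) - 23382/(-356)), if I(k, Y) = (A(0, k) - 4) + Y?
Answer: -11756332964/3628171699 ≈ -3.2403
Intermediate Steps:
I(k, Y) = -4 + Y + k (I(k, Y) = (k - 4) + Y = (-4 + k) + Y = -4 + Y + k)
n(99, -212)/I(202, 221) + (2**2*(-37) - 34)/(-18038/(-20464) - 23382/(-356)) = -212/(-4 + 221 + 202) + (2**2*(-37) - 34)/(-18038/(-20464) - 23382/(-356)) = -212/419 + (4*(-37) - 34)/(-18038*(-1/20464) - 23382*(-1/356)) = -212*1/419 + (-148 - 34)/(9019/10232 + 11691/178) = -212/419 - 182/60613847/910648 = -212/419 - 182*910648/60613847 = -212/419 - 23676848/8659121 = -11756332964/3628171699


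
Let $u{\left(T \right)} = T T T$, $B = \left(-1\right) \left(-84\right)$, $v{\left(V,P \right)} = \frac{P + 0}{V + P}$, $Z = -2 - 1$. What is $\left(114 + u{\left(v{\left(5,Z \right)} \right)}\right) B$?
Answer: $\frac{18585}{2} \approx 9292.5$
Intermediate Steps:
$Z = -3$ ($Z = -2 - 1 = -3$)
$v{\left(V,P \right)} = \frac{P}{P + V}$
$B = 84$
$u{\left(T \right)} = T^{3}$ ($u{\left(T \right)} = T^{2} T = T^{3}$)
$\left(114 + u{\left(v{\left(5,Z \right)} \right)}\right) B = \left(114 + \left(- \frac{3}{-3 + 5}\right)^{3}\right) 84 = \left(114 + \left(- \frac{3}{2}\right)^{3}\right) 84 = \left(114 - \frac{27}{8}\right) 84 = \frac{885}{8} \cdot 84 = \frac{18585}{2}$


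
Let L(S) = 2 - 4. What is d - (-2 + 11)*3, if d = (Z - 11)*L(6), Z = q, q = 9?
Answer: -23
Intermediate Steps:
Z = 9
L(S) = -2
d = 4 (d = (9 - 11)*(-2) = -2*(-2) = 4)
d - (-2 + 11)*3 = 4 - (-2 + 11)*3 = 4 - 9*3 = 4 - 1*27 = 4 - 27 = -23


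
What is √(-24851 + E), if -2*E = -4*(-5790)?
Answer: I*√36431 ≈ 190.87*I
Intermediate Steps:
E = -11580 (E = -(-2)*(-5790) = -½*23160 = -11580)
√(-24851 + E) = √(-24851 - 11580) = √(-36431) = I*√36431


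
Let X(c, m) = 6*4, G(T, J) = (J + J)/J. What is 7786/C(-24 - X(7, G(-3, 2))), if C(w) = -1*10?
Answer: -3893/5 ≈ -778.60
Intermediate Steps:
G(T, J) = 2 (G(T, J) = (2*J)/J = 2)
X(c, m) = 24
C(w) = -10
7786/C(-24 - X(7, G(-3, 2))) = 7786/(-10) = 7786*(-⅒) = -3893/5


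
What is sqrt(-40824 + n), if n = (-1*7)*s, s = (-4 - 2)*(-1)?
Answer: 7*I*sqrt(834) ≈ 202.15*I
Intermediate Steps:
s = 6 (s = -6*(-1) = 6)
n = -42 (n = -1*7*6 = -7*6 = -42)
sqrt(-40824 + n) = sqrt(-40824 - 42) = sqrt(-40866) = 7*I*sqrt(834)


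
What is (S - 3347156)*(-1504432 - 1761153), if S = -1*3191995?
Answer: 21354153418335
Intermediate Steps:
S = -3191995
(S - 3347156)*(-1504432 - 1761153) = (-3191995 - 3347156)*(-1504432 - 1761153) = -6539151*(-3265585) = 21354153418335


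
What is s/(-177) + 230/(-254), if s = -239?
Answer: 9998/22479 ≈ 0.44477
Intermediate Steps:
s/(-177) + 230/(-254) = -239/(-177) + 230/(-254) = -239*(-1/177) + 230*(-1/254) = 239/177 - 115/127 = 9998/22479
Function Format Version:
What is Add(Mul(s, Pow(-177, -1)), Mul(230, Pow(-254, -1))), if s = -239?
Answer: Rational(9998, 22479) ≈ 0.44477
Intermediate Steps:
Add(Mul(s, Pow(-177, -1)), Mul(230, Pow(-254, -1))) = Add(Mul(-239, Pow(-177, -1)), Mul(230, Pow(-254, -1))) = Add(Mul(-239, Rational(-1, 177)), Mul(230, Rational(-1, 254))) = Add(Rational(239, 177), Rational(-115, 127)) = Rational(9998, 22479)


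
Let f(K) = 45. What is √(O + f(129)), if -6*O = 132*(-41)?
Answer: √947 ≈ 30.773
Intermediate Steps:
O = 902 (O = -22*(-41) = -⅙*(-5412) = 902)
√(O + f(129)) = √(902 + 45) = √947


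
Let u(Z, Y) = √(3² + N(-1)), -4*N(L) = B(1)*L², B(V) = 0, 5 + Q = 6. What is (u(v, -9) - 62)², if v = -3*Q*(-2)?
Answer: 3481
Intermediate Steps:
Q = 1 (Q = -5 + 6 = 1)
v = 6 (v = -3*1*(-2) = -3*(-2) = 6)
N(L) = 0 (N(L) = -0*L² = -¼*0 = 0)
u(Z, Y) = 3 (u(Z, Y) = √(3² + 0) = √(9 + 0) = √9 = 3)
(u(v, -9) - 62)² = (3 - 62)² = (-59)² = 3481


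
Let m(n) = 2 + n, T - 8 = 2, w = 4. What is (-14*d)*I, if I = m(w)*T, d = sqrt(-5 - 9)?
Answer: -840*I*sqrt(14) ≈ -3143.0*I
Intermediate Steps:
T = 10 (T = 8 + 2 = 10)
d = I*sqrt(14) (d = sqrt(-14) = I*sqrt(14) ≈ 3.7417*I)
I = 60 (I = (2 + 4)*10 = 6*10 = 60)
(-14*d)*I = -14*I*sqrt(14)*60 = -840*I*sqrt(14)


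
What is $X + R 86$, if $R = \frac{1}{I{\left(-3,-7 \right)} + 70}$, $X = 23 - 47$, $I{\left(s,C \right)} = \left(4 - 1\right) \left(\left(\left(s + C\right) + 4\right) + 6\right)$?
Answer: $- \frac{797}{35} \approx -22.771$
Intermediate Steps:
$I{\left(s,C \right)} = 30 + 3 C + 3 s$ ($I{\left(s,C \right)} = 3 \left(\left(\left(C + s\right) + 4\right) + 6\right) = 3 \left(\left(4 + C + s\right) + 6\right) = 3 \left(10 + C + s\right) = 30 + 3 C + 3 s$)
$X = -24$ ($X = 23 - 47 = -24$)
$R = \frac{1}{70}$ ($R = \frac{1}{\left(30 + 3 \left(-7\right) + 3 \left(-3\right)\right) + 70} = \frac{1}{\left(30 - 21 - 9\right) + 70} = \frac{1}{0 + 70} = \frac{1}{70} \approx 0.014286$)
$X + R 86 = -24 + \frac{1}{70} \cdot 86 = -24 + \frac{43}{35} = - \frac{797}{35}$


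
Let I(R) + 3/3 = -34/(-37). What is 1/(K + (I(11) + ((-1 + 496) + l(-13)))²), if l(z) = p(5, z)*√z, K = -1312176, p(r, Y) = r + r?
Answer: -1369*I/(13550880*√13 + 1462819300*I) ≈ -9.3482e-7 - 3.1223e-8*I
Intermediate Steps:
p(r, Y) = 2*r
I(R) = -3/37 (I(R) = -1 - 34/(-37) = -1 - 34*(-1/37) = -1 + 34/37 = -3/37)
l(z) = 10*√z (l(z) = (2*5)*√z = 10*√z)
1/(K + (I(11) + ((-1 + 496) + l(-13)))²) = 1/(-1312176 + (-3/37 + ((-1 + 496) + 10*√(-13)))²) = 1/(-1312176 + (-3/37 + (495 + 10*(I*√13)))²) = 1/(-1312176 + (-3/37 + (495 + 10*I*√13))²) = 1/(-1312176 + (18312/37 + 10*I*√13)²)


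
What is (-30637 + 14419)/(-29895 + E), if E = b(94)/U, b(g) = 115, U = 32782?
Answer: 531658476/980017775 ≈ 0.54250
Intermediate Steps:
E = 115/32782 ≈ 0.0035080
(-30637 + 14419)/(-29895 + E) = (-30637 + 14419)/(-29895 + 115/32782) = -16218/(-980017775/32782) = -16218*(-32782/980017775) = 531658476/980017775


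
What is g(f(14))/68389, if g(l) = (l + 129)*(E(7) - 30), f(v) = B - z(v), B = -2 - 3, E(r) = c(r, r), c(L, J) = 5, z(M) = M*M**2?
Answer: 65500/68389 ≈ 0.95776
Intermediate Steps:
z(M) = M**3
E(r) = 5
B = -5
f(v) = -5 - v**3
g(l) = -3225 - 25*l (g(l) = (l + 129)*(5 - 30) = (129 + l)*(-25) = -3225 - 25*l)
g(f(14))/68389 = (-3225 - 25*(-5 - 1*14**3))/68389 = (-3225 - 25*(-5 - 1*2744))*(1/68389) = (-3225 - 25*(-5 - 2744))*(1/68389) = (-3225 - 25*(-2749))*(1/68389) = (-3225 + 68725)*(1/68389) = 65500*(1/68389) = 65500/68389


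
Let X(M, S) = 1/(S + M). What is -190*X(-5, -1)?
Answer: 95/3 ≈ 31.667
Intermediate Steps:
X(M, S) = 1/(M + S)
-190*X(-5, -1) = -190/(-5 - 1) = -190/(-6) = -190*(-1/6) = 95/3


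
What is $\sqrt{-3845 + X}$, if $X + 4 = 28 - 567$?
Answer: $2 i \sqrt{1097} \approx 66.242 i$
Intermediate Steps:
$X = -543$ ($X = -4 + \left(28 - 567\right) = -4 - 539 = -543$)
$\sqrt{-3845 + X} = \sqrt{-3845 - 543} = \sqrt{-4388} = 2 i \sqrt{1097}$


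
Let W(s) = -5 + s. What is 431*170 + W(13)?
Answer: 73278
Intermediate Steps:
431*170 + W(13) = 431*170 + (-5 + 13) = 73270 + 8 = 73278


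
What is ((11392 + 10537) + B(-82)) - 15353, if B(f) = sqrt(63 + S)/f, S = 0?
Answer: 6576 - 3*sqrt(7)/82 ≈ 6575.9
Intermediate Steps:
B(f) = 3*sqrt(7)/f (B(f) = sqrt(63 + 0)/f = sqrt(63)/f = (3*sqrt(7))/f = 3*sqrt(7)/f)
((11392 + 10537) + B(-82)) - 15353 = ((11392 + 10537) + 3*sqrt(7)/(-82)) - 15353 = (21929 + 3*sqrt(7)*(-1/82)) - 15353 = (21929 - 3*sqrt(7)/82) - 15353 = 6576 - 3*sqrt(7)/82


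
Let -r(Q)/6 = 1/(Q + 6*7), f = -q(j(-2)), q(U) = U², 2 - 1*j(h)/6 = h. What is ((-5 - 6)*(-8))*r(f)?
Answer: 88/89 ≈ 0.98876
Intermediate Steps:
j(h) = 12 - 6*h
f = -576 (f = -(12 - 6*(-2))² = -(12 + 12)² = -1*24² = -1*576 = -576)
r(Q) = -6/(42 + Q) (r(Q) = -6/(Q + 6*7) = -6/(Q + 42) = -6/(42 + Q))
((-5 - 6)*(-8))*r(f) = ((-5 - 6)*(-8))*(-6/(42 - 576)) = (-11*(-8))*(-6/(-534)) = 88*(-6*(-1/534)) = 88*(1/89) = 88/89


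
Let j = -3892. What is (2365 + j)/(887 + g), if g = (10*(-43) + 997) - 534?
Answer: -1527/920 ≈ -1.6598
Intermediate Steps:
g = 33 (g = (-430 + 997) - 534 = 567 - 534 = 33)
(2365 + j)/(887 + g) = (2365 - 3892)/(887 + 33) = -1527/920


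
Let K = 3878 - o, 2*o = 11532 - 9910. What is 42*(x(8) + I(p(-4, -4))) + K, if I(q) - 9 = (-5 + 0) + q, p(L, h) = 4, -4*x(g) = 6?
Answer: 3340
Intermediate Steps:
x(g) = -3/2 (x(g) = -1/4*6 = -3/2)
o = 811 (o = (11532 - 9910)/2 = (1/2)*1622 = 811)
I(q) = 4 + q (I(q) = 9 + ((-5 + 0) + q) = 9 + (-5 + q) = 4 + q)
K = 3067 (K = 3878 - 1*811 = 3878 - 811 = 3067)
42*(x(8) + I(p(-4, -4))) + K = 42*(-3/2 + (4 + 4)) + 3067 = 42*(-3/2 + 8) + 3067 = 42*(13/2) + 3067 = 273 + 3067 = 3340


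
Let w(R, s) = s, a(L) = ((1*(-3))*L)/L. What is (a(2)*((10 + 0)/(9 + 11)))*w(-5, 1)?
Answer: -3/2 ≈ -1.5000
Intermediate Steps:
a(L) = -3 (a(L) = (-3*L)/L = -3)
(a(2)*((10 + 0)/(9 + 11)))*w(-5, 1) = -3*(10 + 0)/(9 + 11)*1 = -30/20*1 = -3*½*1 = -3/2*1 = -3/2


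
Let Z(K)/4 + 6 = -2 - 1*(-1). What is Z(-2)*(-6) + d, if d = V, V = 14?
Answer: 182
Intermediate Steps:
Z(K) = -28 (Z(K) = -24 + 4*(-2 - 1*(-1)) = -24 + 4*(-2 + 1) = -24 + 4*(-1) = -24 - 4 = -28)
d = 14
Z(-2)*(-6) + d = -28*(-6) + 14 = 168 + 14 = 182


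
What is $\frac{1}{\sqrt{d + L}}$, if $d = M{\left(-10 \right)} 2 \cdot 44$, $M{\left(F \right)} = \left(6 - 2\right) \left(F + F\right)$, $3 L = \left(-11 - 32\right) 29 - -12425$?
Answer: $- \frac{i \sqrt{3314}}{3314} \approx - 0.017371 i$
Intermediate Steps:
$L = 3726$ ($L = \frac{\left(-11 - 32\right) 29 - -12425}{3} = \frac{\left(-43\right) 29 + 12425}{3} = \frac{-1247 + 12425}{3} = \frac{1}{3} \cdot 11178 = 3726$)
$M{\left(F \right)} = 8 F$ ($M{\left(F \right)} = 4 \cdot 2 F = 8 F$)
$d = -7040$ ($d = 8 \left(-10\right) 2 \cdot 44 = \left(-80\right) 88 = -7040$)
$\frac{1}{\sqrt{d + L}} = \frac{1}{\sqrt{-7040 + 3726}} = \frac{1}{\sqrt{-3314}} = \frac{1}{i \sqrt{3314}} = - \frac{i \sqrt{3314}}{3314}$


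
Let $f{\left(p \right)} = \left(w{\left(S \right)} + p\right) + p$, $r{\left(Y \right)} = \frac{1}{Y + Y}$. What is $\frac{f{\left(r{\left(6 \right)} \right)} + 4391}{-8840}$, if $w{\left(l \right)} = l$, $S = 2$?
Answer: $- \frac{26359}{53040} \approx -0.49696$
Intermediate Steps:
$r{\left(Y \right)} = \frac{1}{2 Y}$
$f{\left(p \right)} = 2 + 2 p$ ($f{\left(p \right)} = \left(2 + p\right) + p = 2 + 2 p$)
$\frac{f{\left(r{\left(6 \right)} \right)} + 4391}{-8840} = \frac{\left(2 + 2 \frac{1}{2 \cdot 6}\right) + 4391}{-8840} = \left(\left(2 + 2 \cdot \frac{1}{2} \cdot \frac{1}{6}\right) + 4391\right) \left(- \frac{1}{8840}\right) = \left(\left(2 + 2 \cdot \frac{1}{12}\right) + 4391\right) \left(- \frac{1}{8840}\right) = \left(\left(2 + \frac{1}{6}\right) + 4391\right) \left(- \frac{1}{8840}\right) = \left(\frac{13}{6} + 4391\right) \left(- \frac{1}{8840}\right) = \frac{26359}{6} \left(- \frac{1}{8840}\right) = - \frac{26359}{53040}$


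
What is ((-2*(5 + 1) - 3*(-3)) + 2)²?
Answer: 1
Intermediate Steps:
((-2*(5 + 1) - 3*(-3)) + 2)² = ((-2*6 + 9) + 2)² = ((-12 + 9) + 2)² = (-3 + 2)² = (-1)² = 1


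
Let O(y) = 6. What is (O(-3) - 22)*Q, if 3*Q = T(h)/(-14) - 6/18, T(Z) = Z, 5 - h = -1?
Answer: 256/63 ≈ 4.0635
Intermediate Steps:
h = 6 (h = 5 - 1*(-1) = 5 + 1 = 6)
Q = -16/63 (Q = (6/(-14) - 6/18)/3 = (6*(-1/14) - 6*1/18)/3 = (-3/7 - 1/3)/3 = (1/3)*(-16/21) = -16/63 ≈ -0.25397)
(O(-3) - 22)*Q = (6 - 22)*(-16/63) = -16*(-16/63) = 256/63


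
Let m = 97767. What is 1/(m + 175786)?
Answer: 1/273553 ≈ 3.6556e-6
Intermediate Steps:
1/(m + 175786) = 1/(97767 + 175786) = 1/273553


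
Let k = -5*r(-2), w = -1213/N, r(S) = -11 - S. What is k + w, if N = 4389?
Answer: 196292/4389 ≈ 44.724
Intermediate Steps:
w = -1213/4389 ≈ -0.27637
k = 45 (k = -5*(-11 - 1*(-2)) = -5*(-11 + 2) = -5*(-9) = 45)
k + w = 45 - 1213/4389 = 196292/4389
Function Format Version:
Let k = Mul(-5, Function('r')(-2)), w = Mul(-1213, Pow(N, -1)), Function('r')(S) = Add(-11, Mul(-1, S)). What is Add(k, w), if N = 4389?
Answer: Rational(196292, 4389) ≈ 44.724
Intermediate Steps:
w = Rational(-1213, 4389) (w = Mul(-1213, Pow(4389, -1)) = Mul(-1213, Rational(1, 4389)) = Rational(-1213, 4389) ≈ -0.27637)
k = 45 (k = Mul(-5, Add(-11, Mul(-1, -2))) = Mul(-5, Add(-11, 2)) = Mul(-5, -9) = 45)
Add(k, w) = Add(45, Rational(-1213, 4389)) = Rational(196292, 4389)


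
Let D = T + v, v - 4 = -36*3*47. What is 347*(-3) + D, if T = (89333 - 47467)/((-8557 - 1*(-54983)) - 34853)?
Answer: -70703883/11573 ≈ -6109.4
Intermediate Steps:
v = -5072 (v = 4 - 36*3*47 = 4 - 108*47 = 4 - 5076 = -5072)
T = 41866/11573 (T = 41866/((-8557 + 54983) - 34853) = 41866/(46426 - 34853) = 41866/11573 ≈ 3.6176)
D = -58656390/11573 (D = 41866/11573 - 5072 = -58656390/11573 ≈ -5068.4)
347*(-3) + D = 347*(-3) - 58656390/11573 = -1041 - 58656390/11573 = -70703883/11573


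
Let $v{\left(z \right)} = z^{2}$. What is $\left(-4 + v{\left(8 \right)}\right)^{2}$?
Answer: $3600$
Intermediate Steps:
$\left(-4 + v{\left(8 \right)}\right)^{2} = \left(-4 + 8^{2}\right)^{2} = \left(-4 + 64\right)^{2} = 60^{2} = 3600$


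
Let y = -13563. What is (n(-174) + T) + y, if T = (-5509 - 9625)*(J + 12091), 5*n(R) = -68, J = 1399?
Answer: -1020856183/5 ≈ -2.0417e+8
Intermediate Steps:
n(R) = -68/5 (n(R) = (1/5)*(-68) = -68/5)
T = -204157660 (T = (-5509 - 9625)*(1399 + 12091) = -15134*13490 = -204157660)
(n(-174) + T) + y = (-68/5 - 204157660) - 13563 = -1020788368/5 - 13563 = -1020856183/5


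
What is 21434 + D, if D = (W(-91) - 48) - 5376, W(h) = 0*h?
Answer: 16010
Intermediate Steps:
W(h) = 0
D = -5424 (D = (0 - 48) - 5376 = -48 - 5376 = -5424)
21434 + D = 21434 - 5424 = 16010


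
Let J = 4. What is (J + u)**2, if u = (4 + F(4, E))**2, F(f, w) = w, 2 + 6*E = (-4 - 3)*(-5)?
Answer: 142129/16 ≈ 8883.1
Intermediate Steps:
E = 11/2 (E = -1/3 + ((-4 - 3)*(-5))/6 = -1/3 + (-7*(-5))/6 = -1/3 + (1/6)*35 = -1/3 + 35/6 = 11/2 ≈ 5.5000)
u = 361/4 (u = (4 + 11/2)**2 = (19/2)**2 = 361/4 ≈ 90.250)
(J + u)**2 = (4 + 361/4)**2 = (377/4)**2 = 142129/16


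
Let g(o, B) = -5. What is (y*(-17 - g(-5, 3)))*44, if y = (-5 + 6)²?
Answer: -528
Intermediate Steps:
y = 1 (y = 1² = 1)
(y*(-17 - g(-5, 3)))*44 = (1*(-17 - 1*(-5)))*44 = (1*(-17 + 5))*44 = (1*(-12))*44 = -12*44 = -528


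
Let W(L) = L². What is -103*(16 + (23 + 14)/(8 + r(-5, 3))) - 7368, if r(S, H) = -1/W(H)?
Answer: -674435/71 ≈ -9499.1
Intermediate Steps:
r(S, H) = -1/H² (r(S, H) = -1/(H²) = -1/H²)
-103*(16 + (23 + 14)/(8 + r(-5, 3))) - 7368 = -103*(16 + (23 + 14)/(8 - 1/3²)) - 7368 = -103*(16 + 37/(8 - 1*⅑)) - 7368 = -103*(16 + 37/(8 - ⅑)) - 7368 = -103*(16 + 37/(71/9)) - 7368 = -103*(16 + 37*(9/71)) - 7368 = -103*(16 + 333/71) - 7368 = -103*1469/71 - 7368 = -151307/71 - 7368 = -674435/71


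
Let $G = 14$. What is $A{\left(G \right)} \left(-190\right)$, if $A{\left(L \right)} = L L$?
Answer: $-37240$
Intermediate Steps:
$A{\left(L \right)} = L^{2}$
$A{\left(G \right)} \left(-190\right) = 14^{2} \left(-190\right) = 196 \left(-190\right) = -37240$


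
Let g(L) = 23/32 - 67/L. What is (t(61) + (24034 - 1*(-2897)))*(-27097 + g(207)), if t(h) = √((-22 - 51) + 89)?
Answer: -4834506882785/6624 ≈ -7.2985e+8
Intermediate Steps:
g(L) = 23/32 - 67/L (g(L) = 23*(1/32) - 67/L = 23/32 - 67/L)
t(h) = 4 (t(h) = √(-73 + 89) = √16 = 4)
(t(61) + (24034 - 1*(-2897)))*(-27097 + g(207)) = (4 + (24034 - 1*(-2897)))*(-27097 + (23/32 - 67/207)) = (4 + (24034 + 2897))*(-27097 + (23/32 - 67*1/207)) = (4 + 26931)*(-27097 + (23/32 - 67/207)) = 26935*(-27097 + 2617/6624) = 26935*(-179487911/6624) = -4834506882785/6624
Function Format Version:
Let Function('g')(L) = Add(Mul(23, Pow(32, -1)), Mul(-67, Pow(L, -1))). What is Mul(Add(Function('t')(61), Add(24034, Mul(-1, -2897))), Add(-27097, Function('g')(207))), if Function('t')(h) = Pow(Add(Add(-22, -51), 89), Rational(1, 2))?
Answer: Rational(-4834506882785, 6624) ≈ -7.2985e+8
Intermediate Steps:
Function('g')(L) = Add(Rational(23, 32), Mul(-67, Pow(L, -1))) (Function('g')(L) = Add(Mul(23, Rational(1, 32)), Mul(-67, Pow(L, -1))) = Add(Rational(23, 32), Mul(-67, Pow(L, -1))))
Function('t')(h) = 4 (Function('t')(h) = Pow(Add(-73, 89), Rational(1, 2)) = Pow(16, Rational(1, 2)) = 4)
Mul(Add(Function('t')(61), Add(24034, Mul(-1, -2897))), Add(-27097, Function('g')(207))) = Mul(Add(4, Add(24034, Mul(-1, -2897))), Add(-27097, Add(Rational(23, 32), Mul(-67, Pow(207, -1))))) = Mul(Add(4, Add(24034, 2897)), Add(-27097, Add(Rational(23, 32), Mul(-67, Rational(1, 207))))) = Mul(Add(4, 26931), Add(-27097, Add(Rational(23, 32), Rational(-67, 207)))) = Mul(26935, Add(-27097, Rational(2617, 6624))) = Mul(26935, Rational(-179487911, 6624)) = Rational(-4834506882785, 6624)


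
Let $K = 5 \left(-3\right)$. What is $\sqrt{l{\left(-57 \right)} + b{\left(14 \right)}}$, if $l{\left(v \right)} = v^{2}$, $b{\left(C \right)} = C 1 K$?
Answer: $\sqrt{3039} \approx 55.127$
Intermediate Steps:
$K = -15$
$b{\left(C \right)} = - 15 C$ ($b{\left(C \right)} = C 1 \left(-15\right) = C \left(-15\right) = - 15 C$)
$\sqrt{l{\left(-57 \right)} + b{\left(14 \right)}} = \sqrt{\left(-57\right)^{2} - 210} = \sqrt{3249 - 210} = \sqrt{3039}$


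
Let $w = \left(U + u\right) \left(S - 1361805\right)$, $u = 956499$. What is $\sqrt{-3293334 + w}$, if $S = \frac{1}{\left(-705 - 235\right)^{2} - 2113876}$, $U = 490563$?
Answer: $\frac{i \sqrt{82852457074040743695446}}{205046} \approx 1.4038 \cdot 10^{6} i$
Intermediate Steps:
$S = - \frac{1}{1230276}$ ($S = \frac{1}{\left(-940\right)^{2} - 2113876} = \frac{1}{883600 - 2113876} = \frac{1}{-1230276} = - \frac{1}{1230276} \approx -8.1283 \cdot 10^{-7}$)
$w = - \frac{404066983065069037}{205046}$ ($w = \left(490563 + 956499\right) \left(- \frac{1}{1230276} - 1361805\right) = 1447062 \left(- \frac{1675396008181}{1230276}\right) = - \frac{404066983065069037}{205046} \approx -1.9706 \cdot 10^{12}$)
$\sqrt{-3293334 + w} = \sqrt{-3293334 - \frac{404066983065069037}{205046}} = \sqrt{- \frac{404067658350032401}{205046}} = \frac{i \sqrt{82852457074040743695446}}{205046}$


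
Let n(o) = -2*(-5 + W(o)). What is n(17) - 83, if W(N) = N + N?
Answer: -141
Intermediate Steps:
W(N) = 2*N
n(o) = 10 - 4*o (n(o) = -2*(-5 + 2*o) = 10 - 4*o)
n(17) - 83 = (10 - 4*17) - 83 = (10 - 68) - 83 = -58 - 83 = -141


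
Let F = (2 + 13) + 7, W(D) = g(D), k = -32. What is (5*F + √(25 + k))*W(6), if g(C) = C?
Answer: 660 + 6*I*√7 ≈ 660.0 + 15.875*I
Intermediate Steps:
W(D) = D
F = 22 (F = 15 + 7 = 22)
(5*F + √(25 + k))*W(6) = (5*22 + √(25 - 32))*6 = (110 + √(-7))*6 = (110 + I*√7)*6 = 660 + 6*I*√7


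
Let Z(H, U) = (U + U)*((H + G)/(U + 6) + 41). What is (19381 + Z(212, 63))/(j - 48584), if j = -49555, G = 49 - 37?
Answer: -573989/2257197 ≈ -0.25429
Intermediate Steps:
G = 12
Z(H, U) = 2*U*(41 + (12 + H)/(6 + U)) (Z(H, U) = (U + U)*((H + 12)/(U + 6) + 41) = (2*U)*((12 + H)/(6 + U) + 41) = (2*U)*(41 + (12 + H)/(6 + U)) = 2*U*(41 + (12 + H)/(6 + U)))
(19381 + Z(212, 63))/(j - 48584) = (19381 + 2*63*(258 + 212 + 41*63)/(6 + 63))/(-49555 - 48584) = (19381 + 2*63*(258 + 212 + 2583)/69)/(-98139) = (19381 + 2*63*(1/69)*3053)*(-1/98139) = (19381 + 128226/23)*(-1/98139) = (573989/23)*(-1/98139) = -573989/2257197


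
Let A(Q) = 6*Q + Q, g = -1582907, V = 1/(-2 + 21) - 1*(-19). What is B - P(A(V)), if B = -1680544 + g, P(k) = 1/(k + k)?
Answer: -16539169687/5068 ≈ -3.2635e+6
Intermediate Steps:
V = 362/19 (V = 1/19 + 19 = 362/19 ≈ 19.053)
A(Q) = 7*Q
P(k) = 1/(2*k)
B = -3263451 (B = -1680544 - 1582907 = -3263451)
B - P(A(V)) = -3263451 - 1/(2*(7*(362/19))) = -3263451 - 1/(2*2534/19) = -3263451 - 19/(2*2534) = -3263451 - 1*19/5068 = -3263451 - 19/5068 = -16539169687/5068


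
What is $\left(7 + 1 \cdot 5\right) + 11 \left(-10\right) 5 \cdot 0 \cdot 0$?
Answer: $12$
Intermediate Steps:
$\left(7 + 1 \cdot 5\right) + 11 \left(-10\right) 5 \cdot 0 \cdot 0 = \left(7 + 5\right) - 110 \cdot 0 \cdot 0 = 12 - 0 = 12 + 0 = 12$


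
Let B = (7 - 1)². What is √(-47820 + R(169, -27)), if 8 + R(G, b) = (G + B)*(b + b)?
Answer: 7*I*√1202 ≈ 242.69*I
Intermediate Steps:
B = 36 (B = 6² = 36)
R(G, b) = -8 + 2*b*(36 + G) (R(G, b) = -8 + (G + 36)*(b + b) = -8 + (36 + G)*(2*b) = -8 + 2*b*(36 + G))
√(-47820 + R(169, -27)) = √(-47820 + (-8 + 72*(-27) + 2*169*(-27))) = √(-47820 + (-8 - 1944 - 9126)) = √(-47820 - 11078) = √(-58898) = 7*I*√1202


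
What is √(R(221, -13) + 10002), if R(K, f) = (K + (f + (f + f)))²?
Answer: √43126 ≈ 207.67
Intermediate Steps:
R(K, f) = (K + 3*f)² (R(K, f) = (K + (f + 2*f))² = (K + 3*f)²)
√(R(221, -13) + 10002) = √((221 + 3*(-13))² + 10002) = √((221 - 39)² + 10002) = √(182² + 10002) = √(33124 + 10002) = √43126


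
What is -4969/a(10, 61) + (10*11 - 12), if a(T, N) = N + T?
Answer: 1989/71 ≈ 28.014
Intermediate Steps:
-4969/a(10, 61) + (10*11 - 12) = -4969/(61 + 10) + (10*11 - 12) = -4969/71 + (110 - 12) = -4969*1/71 + 98 = -4969/71 + 98 = 1989/71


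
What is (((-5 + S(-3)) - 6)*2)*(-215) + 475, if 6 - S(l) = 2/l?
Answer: 7015/3 ≈ 2338.3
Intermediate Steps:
S(l) = 6 - 2/l
(((-5 + S(-3)) - 6)*2)*(-215) + 475 = (((-5 + (6 - 2/(-3))) - 6)*2)*(-215) + 475 = (((-5 + (6 - 2*(-1/3))) - 6)*2)*(-215) + 475 = (((-5 + (6 + 2/3)) - 6)*2)*(-215) + 475 = (((-5 + 20/3) - 6)*2)*(-215) + 475 = ((5/3 - 6)*2)*(-215) + 475 = -13/3*2*(-215) + 475 = -26/3*(-215) + 475 = 5590/3 + 475 = 7015/3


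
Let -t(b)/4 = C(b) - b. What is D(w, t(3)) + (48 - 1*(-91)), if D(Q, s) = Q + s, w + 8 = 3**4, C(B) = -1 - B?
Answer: 240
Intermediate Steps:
t(b) = 4 + 8*b (t(b) = -4*((-1 - b) - b) = -4*(-1 - 2*b) = 4 + 8*b)
w = 73 (w = -8 + 3**4 = -8 + 81 = 73)
D(w, t(3)) + (48 - 1*(-91)) = (73 + (4 + 8*3)) + (48 - 1*(-91)) = (73 + (4 + 24)) + (48 + 91) = (73 + 28) + 139 = 101 + 139 = 240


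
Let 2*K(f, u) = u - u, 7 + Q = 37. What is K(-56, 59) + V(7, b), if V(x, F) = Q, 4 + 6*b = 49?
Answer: 30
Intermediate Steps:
Q = 30 (Q = -7 + 37 = 30)
b = 15/2 (b = -2/3 + (1/6)*49 = -2/3 + 49/6 = 15/2 ≈ 7.5000)
V(x, F) = 30
K(f, u) = 0 (K(f, u) = (u - u)/2 = (1/2)*0 = 0)
K(-56, 59) + V(7, b) = 0 + 30 = 30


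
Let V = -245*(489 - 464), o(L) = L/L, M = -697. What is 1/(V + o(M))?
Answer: -1/6124 ≈ -0.00016329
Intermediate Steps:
o(L) = 1
V = -6125 (V = -245*25 = -6125)
1/(V + o(M)) = 1/(-6125 + 1) = 1/(-6124) = -1/6124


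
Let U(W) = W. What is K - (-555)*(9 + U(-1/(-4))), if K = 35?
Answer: 20675/4 ≈ 5168.8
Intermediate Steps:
K - (-555)*(9 + U(-1/(-4))) = 35 - (-555)*(9 - 1/(-4)) = 35 - (-555)*(9 - 1*(-¼)) = 35 - (-555)*(9 + ¼) = 35 - (-555)*37/4 = 35 - 111*(-185/4) = 35 + 20535/4 = 20675/4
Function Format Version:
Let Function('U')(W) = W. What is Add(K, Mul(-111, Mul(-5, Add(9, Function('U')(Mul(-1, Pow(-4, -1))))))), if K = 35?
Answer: Rational(20675, 4) ≈ 5168.8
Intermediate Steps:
Add(K, Mul(-111, Mul(-5, Add(9, Function('U')(Mul(-1, Pow(-4, -1))))))) = Add(35, Mul(-111, Mul(-5, Add(9, Mul(-1, Pow(-4, -1)))))) = Add(35, Mul(-111, Mul(-5, Add(9, Mul(-1, Rational(-1, 4)))))) = Add(35, Mul(-111, Mul(-5, Add(9, Rational(1, 4))))) = Add(35, Mul(-111, Mul(-5, Rational(37, 4)))) = Add(35, Mul(-111, Rational(-185, 4))) = Add(35, Rational(20535, 4)) = Rational(20675, 4)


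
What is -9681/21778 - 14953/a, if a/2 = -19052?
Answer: -21619195/414914456 ≈ -0.052105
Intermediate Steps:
a = -38104 (a = 2*(-19052) = -38104)
-9681/21778 - 14953/a = -9681/21778 - 14953/(-38104) = -9681*1/21778 - 14953*(-1/38104) = -9681/21778 + 14953/38104 = -21619195/414914456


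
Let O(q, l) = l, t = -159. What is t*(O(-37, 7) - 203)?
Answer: 31164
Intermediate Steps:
t*(O(-37, 7) - 203) = -159*(7 - 203) = -159*(-196) = 31164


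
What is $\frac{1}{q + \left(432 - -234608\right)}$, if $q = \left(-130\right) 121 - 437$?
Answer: $\frac{1}{218873} \approx 4.5689 \cdot 10^{-6}$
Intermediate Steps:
$q = -16167$ ($q = -15730 - 437 = -16167$)
$\frac{1}{q + \left(432 - -234608\right)} = \frac{1}{-16167 + \left(432 - -234608\right)} = \frac{1}{-16167 + \left(432 + 234608\right)} = \frac{1}{-16167 + 235040} = \frac{1}{218873}$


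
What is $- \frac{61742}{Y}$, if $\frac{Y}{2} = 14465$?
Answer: $- \frac{30871}{14465} \approx -2.1342$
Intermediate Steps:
$Y = 28930$ ($Y = 2 \cdot 14465 = 28930$)
$- \frac{61742}{Y} = - \frac{61742}{28930} = \left(-61742\right) \frac{1}{28930} = - \frac{30871}{14465}$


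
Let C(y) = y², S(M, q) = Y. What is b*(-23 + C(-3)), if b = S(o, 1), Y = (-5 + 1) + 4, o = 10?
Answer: 0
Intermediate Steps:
Y = 0 (Y = -4 + 4 = 0)
S(M, q) = 0
b = 0
b*(-23 + C(-3)) = 0*(-23 + (-3)²) = 0*(-23 + 9) = 0*(-14) = 0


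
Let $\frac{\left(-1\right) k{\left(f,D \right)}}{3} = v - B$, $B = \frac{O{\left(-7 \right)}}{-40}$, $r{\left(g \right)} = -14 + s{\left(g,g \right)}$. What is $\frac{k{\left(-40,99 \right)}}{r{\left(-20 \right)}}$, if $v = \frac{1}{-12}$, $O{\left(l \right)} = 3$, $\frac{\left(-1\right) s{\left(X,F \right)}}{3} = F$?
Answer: $\frac{1}{1840} \approx 0.00054348$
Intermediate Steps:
$s{\left(X,F \right)} = - 3 F$
$r{\left(g \right)} = -14 - 3 g$
$v = - \frac{1}{12} \approx -0.083333$
$B = - \frac{3}{40}$ ($B = \frac{3}{-40} = 3 \left(- \frac{1}{40}\right) = - \frac{3}{40} \approx -0.075$)
$k{\left(f,D \right)} = \frac{1}{40}$ ($k{\left(f,D \right)} = - 3 \left(- \frac{1}{12} - - \frac{3}{40}\right) = - 3 \left(- \frac{1}{12} + \frac{3}{40}\right) = \left(-3\right) \left(- \frac{1}{120}\right) = \frac{1}{40}$)
$\frac{k{\left(-40,99 \right)}}{r{\left(-20 \right)}} = \frac{1}{40 \left(-14 - -60\right)} = \frac{1}{40 \left(-14 + 60\right)} = \frac{1}{40 \cdot 46} = \frac{1}{40} \cdot \frac{1}{46} = \frac{1}{1840}$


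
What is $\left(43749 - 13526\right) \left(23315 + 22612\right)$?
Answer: $1388051721$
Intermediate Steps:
$\left(43749 - 13526\right) \left(23315 + 22612\right) = 30223 \cdot 45927 = 1388051721$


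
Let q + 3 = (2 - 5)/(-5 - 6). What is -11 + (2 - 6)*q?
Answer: -1/11 ≈ -0.090909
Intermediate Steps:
q = -30/11 (q = -3 + (2 - 5)/(-5 - 6) = -3 - 3/(-11) = -3 - 3*(-1/11) = -3 + 3/11 = -30/11 ≈ -2.7273)
-11 + (2 - 6)*q = -11 + (2 - 6)*(-30/11) = -11 - 4*(-30/11) = -11 + 120/11 = -1/11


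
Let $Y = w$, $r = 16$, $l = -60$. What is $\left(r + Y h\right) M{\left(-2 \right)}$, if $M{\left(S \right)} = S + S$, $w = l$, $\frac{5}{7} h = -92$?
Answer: $-30976$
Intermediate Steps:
$h = - \frac{644}{5}$ ($h = \frac{7}{5} \left(-92\right) = - \frac{644}{5} \approx -128.8$)
$w = -60$
$Y = -60$
$M{\left(S \right)} = 2 S$
$\left(r + Y h\right) M{\left(-2 \right)} = \left(16 - -7728\right) 2 \left(-2\right) = \left(16 + 7728\right) \left(-4\right) = 7744 \left(-4\right) = -30976$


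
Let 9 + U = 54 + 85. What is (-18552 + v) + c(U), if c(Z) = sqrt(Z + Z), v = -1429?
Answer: -19981 + 2*sqrt(65) ≈ -19965.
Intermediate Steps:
U = 130 (U = -9 + (54 + 85) = -9 + 139 = 130)
c(Z) = sqrt(2)*sqrt(Z) (c(Z) = sqrt(2*Z) = sqrt(2)*sqrt(Z))
(-18552 + v) + c(U) = (-18552 - 1429) + sqrt(2)*sqrt(130) = -19981 + 2*sqrt(65)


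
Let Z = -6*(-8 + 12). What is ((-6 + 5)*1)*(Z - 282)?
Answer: 306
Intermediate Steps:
Z = -24 (Z = -6*4 = -24)
((-6 + 5)*1)*(Z - 282) = ((-6 + 5)*1)*(-24 - 282) = -1*1*(-306) = -1*(-306) = 306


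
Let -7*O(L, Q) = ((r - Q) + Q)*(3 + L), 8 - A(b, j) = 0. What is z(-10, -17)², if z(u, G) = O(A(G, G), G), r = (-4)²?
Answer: 30976/49 ≈ 632.16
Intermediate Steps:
r = 16
A(b, j) = 8 (A(b, j) = 8 - 1*0 = 8 + 0 = 8)
O(L, Q) = -48/7 - 16*L/7 (O(L, Q) = -((16 - Q) + Q)*(3 + L)/7 = -16*(3 + L)/7 = -(48 + 16*L)/7 = -48/7 - 16*L/7)
z(u, G) = -176/7 (z(u, G) = -48/7 - 16/7*8 = -48/7 - 128/7 = -176/7)
z(-10, -17)² = (-176/7)² = 30976/49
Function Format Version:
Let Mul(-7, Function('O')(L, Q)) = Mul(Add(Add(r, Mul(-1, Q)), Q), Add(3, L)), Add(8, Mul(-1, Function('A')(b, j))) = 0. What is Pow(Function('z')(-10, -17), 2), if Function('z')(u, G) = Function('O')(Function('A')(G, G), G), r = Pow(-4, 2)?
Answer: Rational(30976, 49) ≈ 632.16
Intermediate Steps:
r = 16
Function('A')(b, j) = 8 (Function('A')(b, j) = Add(8, Mul(-1, 0)) = Add(8, 0) = 8)
Function('O')(L, Q) = Add(Rational(-48, 7), Mul(Rational(-16, 7), L)) (Function('O')(L, Q) = Mul(Rational(-1, 7), Mul(Add(Add(16, Mul(-1, Q)), Q), Add(3, L))) = Mul(Rational(-1, 7), Mul(16, Add(3, L))) = Mul(Rational(-1, 7), Add(48, Mul(16, L))) = Add(Rational(-48, 7), Mul(Rational(-16, 7), L)))
Function('z')(u, G) = Rational(-176, 7) (Function('z')(u, G) = Add(Rational(-48, 7), Mul(Rational(-16, 7), 8)) = Add(Rational(-48, 7), Rational(-128, 7)) = Rational(-176, 7))
Pow(Function('z')(-10, -17), 2) = Pow(Rational(-176, 7), 2) = Rational(30976, 49)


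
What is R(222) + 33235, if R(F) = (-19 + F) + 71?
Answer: 33509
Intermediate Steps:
R(F) = 52 + F
R(222) + 33235 = (52 + 222) + 33235 = 274 + 33235 = 33509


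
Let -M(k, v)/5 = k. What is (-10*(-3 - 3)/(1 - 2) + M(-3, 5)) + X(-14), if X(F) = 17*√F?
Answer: -45 + 17*I*√14 ≈ -45.0 + 63.608*I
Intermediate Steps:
M(k, v) = -5*k
(-10*(-3 - 3)/(1 - 2) + M(-3, 5)) + X(-14) = (-10*(-3 - 3)/(1 - 2) - 5*(-3)) + 17*√(-14) = (-(-60)/(-1) + 15) + 17*(I*√14) = (-(-60)*(-1) + 15) + 17*I*√14 = (-10*6 + 15) + 17*I*√14 = (-60 + 15) + 17*I*√14 = -45 + 17*I*√14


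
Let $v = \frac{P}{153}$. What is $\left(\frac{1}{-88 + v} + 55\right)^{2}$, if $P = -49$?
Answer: $\frac{552141135844}{182601169} \approx 3023.8$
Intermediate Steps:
$v = - \frac{49}{153} \approx -0.32026$
$\left(\frac{1}{-88 + v} + 55\right)^{2} = \left(\frac{1}{-88 - \frac{49}{153}} + 55\right)^{2} = \left(\frac{1}{- \frac{13513}{153}} + 55\right)^{2} = \left(- \frac{153}{13513} + 55\right)^{2} = \left(\frac{743062}{13513}\right)^{2} = \frac{552141135844}{182601169}$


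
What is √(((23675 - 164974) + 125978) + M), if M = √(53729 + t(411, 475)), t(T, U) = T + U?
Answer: √(-15321 + √54615) ≈ 122.83*I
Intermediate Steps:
M = √54615 (M = √(53729 + (411 + 475)) = √(53729 + 886) = √54615 ≈ 233.70)
√(((23675 - 164974) + 125978) + M) = √(((23675 - 164974) + 125978) + √54615) = √((-141299 + 125978) + √54615) = √(-15321 + √54615)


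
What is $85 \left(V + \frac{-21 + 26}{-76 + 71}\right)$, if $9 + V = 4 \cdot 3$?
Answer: $170$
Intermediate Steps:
$V = 3$ ($V = -9 + 4 \cdot 3 = -9 + 12 = 3$)
$85 \left(V + \frac{-21 + 26}{-76 + 71}\right) = 85 \left(3 + \frac{-21 + 26}{-76 + 71}\right) = 85 \left(3 + \frac{5}{-5}\right) = 85 \left(3 + 5 \left(- \frac{1}{5}\right)\right) = 85 \left(3 - 1\right) = 85 \cdot 2 = 170$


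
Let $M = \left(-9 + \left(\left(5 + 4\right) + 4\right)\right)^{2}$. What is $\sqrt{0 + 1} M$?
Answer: $16$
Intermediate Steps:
$M = 16$ ($M = \left(-9 + \left(9 + 4\right)\right)^{2} = \left(-9 + 13\right)^{2} = 4^{2} = 16$)
$\sqrt{0 + 1} M = \sqrt{0 + 1} \cdot 16 = \sqrt{1} \cdot 16 = 1 \cdot 16 = 16$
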